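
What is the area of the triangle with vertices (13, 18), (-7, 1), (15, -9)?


Area = |x1(y2-y3) + x2(y3-y1) + x3(y1-y2)| / 2
= |13*(1--9) + -7*(-9-18) + 15*(18-1)| / 2
= 287

287


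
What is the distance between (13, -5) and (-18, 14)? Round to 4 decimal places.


d = sqrt((-18-13)^2 + (14--5)^2) = 36.3593

36.3593


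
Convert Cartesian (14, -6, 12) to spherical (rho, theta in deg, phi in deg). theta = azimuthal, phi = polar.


rho = sqrt(14^2 + (-6)^2 + 12^2) = 19.3907
theta = atan2(-6, 14) = 336.8014 deg
phi = acos(12/19.3907) = 51.7676 deg

rho = 19.3907, theta = 336.8014 deg, phi = 51.7676 deg


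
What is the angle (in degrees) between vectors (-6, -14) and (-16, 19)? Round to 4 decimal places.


dot = -6*-16 + -14*19 = -170
|u| = 15.2315, |v| = 24.8395
cos(angle) = -0.4493
angle = 116.7005 degrees

116.7005 degrees


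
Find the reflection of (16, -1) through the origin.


Reflection through origin: (x, y) -> (-x, -y)
(16, -1) -> (-16, 1)

(-16, 1)


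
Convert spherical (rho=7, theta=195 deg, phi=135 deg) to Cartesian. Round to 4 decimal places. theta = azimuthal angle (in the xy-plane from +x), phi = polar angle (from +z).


x = 7 * sin(135) * cos(195) = -4.7811
y = 7 * sin(135) * sin(195) = -1.2811
z = 7 * cos(135) = -4.9497

(-4.7811, -1.2811, -4.9497)


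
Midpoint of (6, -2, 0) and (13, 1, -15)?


Midpoint = ((6+13)/2, (-2+1)/2, (0+-15)/2) = (9.5, -0.5, -7.5)

(9.5, -0.5, -7.5)


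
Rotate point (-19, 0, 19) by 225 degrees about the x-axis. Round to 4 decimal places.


x' = -19
y' = 0*cos(225) - 19*sin(225) = 13.435
z' = 0*sin(225) + 19*cos(225) = -13.435

(-19, 13.435, -13.435)


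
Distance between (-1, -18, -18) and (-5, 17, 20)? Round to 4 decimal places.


d = sqrt((-5--1)^2 + (17--18)^2 + (20--18)^2) = 51.817

51.817


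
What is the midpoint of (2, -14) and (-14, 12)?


Midpoint = ((2+-14)/2, (-14+12)/2) = (-6, -1)

(-6, -1)


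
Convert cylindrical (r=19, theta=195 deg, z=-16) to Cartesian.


x = 19 * cos(195) = -18.3526
y = 19 * sin(195) = -4.9176
z = -16

(-18.3526, -4.9176, -16)


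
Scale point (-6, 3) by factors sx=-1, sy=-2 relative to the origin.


Scaling: (x*sx, y*sy) = (-6*-1, 3*-2) = (6, -6)

(6, -6)


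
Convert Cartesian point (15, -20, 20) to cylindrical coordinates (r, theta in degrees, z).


r = sqrt(15^2 + (-20)^2) = 25
theta = atan2(-20, 15) = 306.8699 deg
z = 20

r = 25, theta = 306.8699 deg, z = 20


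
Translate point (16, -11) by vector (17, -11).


Translation: (x+dx, y+dy) = (16+17, -11+-11) = (33, -22)

(33, -22)


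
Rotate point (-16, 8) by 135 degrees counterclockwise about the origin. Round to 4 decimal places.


x' = -16*cos(135) - 8*sin(135) = 5.6569
y' = -16*sin(135) + 8*cos(135) = -16.9706

(5.6569, -16.9706)


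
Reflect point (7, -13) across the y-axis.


Reflection across y-axis: (x, y) -> (-x, y)
(7, -13) -> (-7, -13)

(-7, -13)


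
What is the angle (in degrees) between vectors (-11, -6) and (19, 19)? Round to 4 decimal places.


dot = -11*19 + -6*19 = -323
|u| = 12.53, |v| = 26.8701
cos(angle) = -0.9594
angle = 163.6105 degrees

163.6105 degrees


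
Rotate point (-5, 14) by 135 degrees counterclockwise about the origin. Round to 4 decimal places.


x' = -5*cos(135) - 14*sin(135) = -6.364
y' = -5*sin(135) + 14*cos(135) = -13.435

(-6.364, -13.435)


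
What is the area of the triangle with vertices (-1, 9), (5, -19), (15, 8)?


Area = |x1(y2-y3) + x2(y3-y1) + x3(y1-y2)| / 2
= |-1*(-19-8) + 5*(8-9) + 15*(9--19)| / 2
= 221

221


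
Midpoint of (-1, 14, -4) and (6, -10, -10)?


Midpoint = ((-1+6)/2, (14+-10)/2, (-4+-10)/2) = (2.5, 2, -7)

(2.5, 2, -7)


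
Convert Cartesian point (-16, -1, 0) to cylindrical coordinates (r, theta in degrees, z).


r = sqrt((-16)^2 + (-1)^2) = 16.0312
theta = atan2(-1, -16) = 183.5763 deg
z = 0

r = 16.0312, theta = 183.5763 deg, z = 0


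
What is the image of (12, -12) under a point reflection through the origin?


Reflection through origin: (x, y) -> (-x, -y)
(12, -12) -> (-12, 12)

(-12, 12)


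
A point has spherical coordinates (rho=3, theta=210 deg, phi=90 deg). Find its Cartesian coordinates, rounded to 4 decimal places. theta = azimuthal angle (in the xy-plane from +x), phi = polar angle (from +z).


x = 3 * sin(90) * cos(210) = -2.5981
y = 3 * sin(90) * sin(210) = -1.5
z = 3 * cos(90) = 0

(-2.5981, -1.5, 0)


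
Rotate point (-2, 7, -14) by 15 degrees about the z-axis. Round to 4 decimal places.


x' = -2*cos(15) - 7*sin(15) = -3.7436
y' = -2*sin(15) + 7*cos(15) = 6.2438
z' = -14

(-3.7436, 6.2438, -14)


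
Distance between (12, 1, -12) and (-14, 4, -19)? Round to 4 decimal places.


d = sqrt((-14-12)^2 + (4-1)^2 + (-19--12)^2) = 27.0924

27.0924


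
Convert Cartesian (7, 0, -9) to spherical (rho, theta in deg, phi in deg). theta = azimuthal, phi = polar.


rho = sqrt(7^2 + 0^2 + (-9)^2) = 11.4018
theta = atan2(0, 7) = 0 deg
phi = acos(-9/11.4018) = 142.125 deg

rho = 11.4018, theta = 0 deg, phi = 142.125 deg


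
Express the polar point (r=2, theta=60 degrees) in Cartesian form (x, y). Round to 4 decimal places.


x = 2 * cos(60) = 1
y = 2 * sin(60) = 1.7321

(1, 1.7321)


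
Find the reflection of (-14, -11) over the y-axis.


Reflection across y-axis: (x, y) -> (-x, y)
(-14, -11) -> (14, -11)

(14, -11)


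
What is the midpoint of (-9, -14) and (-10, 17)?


Midpoint = ((-9+-10)/2, (-14+17)/2) = (-9.5, 1.5)

(-9.5, 1.5)


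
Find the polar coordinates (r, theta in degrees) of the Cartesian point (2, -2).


r = sqrt(2^2 + (-2)^2) = 2.8284
theta = atan2(-2, 2) = 315 degrees

r = 2.8284, theta = 315 degrees


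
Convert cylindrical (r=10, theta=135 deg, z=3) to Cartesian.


x = 10 * cos(135) = -7.0711
y = 10 * sin(135) = 7.0711
z = 3

(-7.0711, 7.0711, 3)


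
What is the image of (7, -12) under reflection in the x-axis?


Reflection across x-axis: (x, y) -> (x, -y)
(7, -12) -> (7, 12)

(7, 12)


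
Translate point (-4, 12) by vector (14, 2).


Translation: (x+dx, y+dy) = (-4+14, 12+2) = (10, 14)

(10, 14)


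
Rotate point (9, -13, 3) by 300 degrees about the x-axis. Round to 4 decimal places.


x' = 9
y' = -13*cos(300) - 3*sin(300) = -3.9019
z' = -13*sin(300) + 3*cos(300) = 12.7583

(9, -3.9019, 12.7583)


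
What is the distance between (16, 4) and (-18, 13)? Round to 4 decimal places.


d = sqrt((-18-16)^2 + (13-4)^2) = 35.171

35.171


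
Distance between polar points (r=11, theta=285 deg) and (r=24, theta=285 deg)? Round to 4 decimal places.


d = sqrt(r1^2 + r2^2 - 2*r1*r2*cos(t2-t1))
d = sqrt(11^2 + 24^2 - 2*11*24*cos(285-285)) = 13

13


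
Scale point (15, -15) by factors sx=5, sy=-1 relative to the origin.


Scaling: (x*sx, y*sy) = (15*5, -15*-1) = (75, 15)

(75, 15)


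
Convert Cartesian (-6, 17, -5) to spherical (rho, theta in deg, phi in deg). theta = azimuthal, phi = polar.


rho = sqrt((-6)^2 + 17^2 + (-5)^2) = 18.7083
theta = atan2(17, -6) = 109.44 deg
phi = acos(-5/18.7083) = 105.5014 deg

rho = 18.7083, theta = 109.44 deg, phi = 105.5014 deg


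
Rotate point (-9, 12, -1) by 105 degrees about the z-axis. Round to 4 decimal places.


x' = -9*cos(105) - 12*sin(105) = -9.2617
y' = -9*sin(105) + 12*cos(105) = -11.7992
z' = -1

(-9.2617, -11.7992, -1)


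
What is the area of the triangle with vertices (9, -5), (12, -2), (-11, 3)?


Area = |x1(y2-y3) + x2(y3-y1) + x3(y1-y2)| / 2
= |9*(-2-3) + 12*(3--5) + -11*(-5--2)| / 2
= 42

42


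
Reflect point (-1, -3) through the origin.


Reflection through origin: (x, y) -> (-x, -y)
(-1, -3) -> (1, 3)

(1, 3)


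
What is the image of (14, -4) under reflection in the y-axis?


Reflection across y-axis: (x, y) -> (-x, y)
(14, -4) -> (-14, -4)

(-14, -4)


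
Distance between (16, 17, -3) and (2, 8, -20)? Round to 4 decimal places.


d = sqrt((2-16)^2 + (8-17)^2 + (-20--3)^2) = 23.7908

23.7908


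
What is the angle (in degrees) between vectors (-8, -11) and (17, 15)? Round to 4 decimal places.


dot = -8*17 + -11*15 = -301
|u| = 13.6015, |v| = 22.6716
cos(angle) = -0.9761
angle = 167.451 degrees

167.451 degrees


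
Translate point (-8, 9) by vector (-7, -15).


Translation: (x+dx, y+dy) = (-8+-7, 9+-15) = (-15, -6)

(-15, -6)


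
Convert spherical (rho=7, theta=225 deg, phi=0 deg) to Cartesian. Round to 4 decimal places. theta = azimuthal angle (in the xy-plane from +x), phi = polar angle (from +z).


x = 7 * sin(0) * cos(225) = 0
y = 7 * sin(0) * sin(225) = 0
z = 7 * cos(0) = 7

(0, 0, 7)


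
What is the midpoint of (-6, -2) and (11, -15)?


Midpoint = ((-6+11)/2, (-2+-15)/2) = (2.5, -8.5)

(2.5, -8.5)


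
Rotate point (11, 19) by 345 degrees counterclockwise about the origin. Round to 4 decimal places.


x' = 11*cos(345) - 19*sin(345) = 15.5427
y' = 11*sin(345) + 19*cos(345) = 15.5056

(15.5427, 15.5056)


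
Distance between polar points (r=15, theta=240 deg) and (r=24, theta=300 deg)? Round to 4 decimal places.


d = sqrt(r1^2 + r2^2 - 2*r1*r2*cos(t2-t1))
d = sqrt(15^2 + 24^2 - 2*15*24*cos(300-240)) = 21

21


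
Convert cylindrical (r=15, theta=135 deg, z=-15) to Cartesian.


x = 15 * cos(135) = -10.6066
y = 15 * sin(135) = 10.6066
z = -15

(-10.6066, 10.6066, -15)


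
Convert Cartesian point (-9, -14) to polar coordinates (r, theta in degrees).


r = sqrt((-9)^2 + (-14)^2) = 16.6433
theta = atan2(-14, -9) = 237.2648 degrees

r = 16.6433, theta = 237.2648 degrees


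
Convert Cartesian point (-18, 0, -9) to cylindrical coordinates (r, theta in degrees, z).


r = sqrt((-18)^2 + 0^2) = 18
theta = atan2(0, -18) = 180 deg
z = -9

r = 18, theta = 180 deg, z = -9


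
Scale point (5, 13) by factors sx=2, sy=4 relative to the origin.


Scaling: (x*sx, y*sy) = (5*2, 13*4) = (10, 52)

(10, 52)


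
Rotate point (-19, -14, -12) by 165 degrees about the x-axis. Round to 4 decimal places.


x' = -19
y' = -14*cos(165) - -12*sin(165) = 16.6288
z' = -14*sin(165) + -12*cos(165) = 7.9676

(-19, 16.6288, 7.9676)


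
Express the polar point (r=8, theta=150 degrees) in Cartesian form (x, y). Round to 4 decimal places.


x = 8 * cos(150) = -6.9282
y = 8 * sin(150) = 4

(-6.9282, 4)


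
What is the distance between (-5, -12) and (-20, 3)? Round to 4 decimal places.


d = sqrt((-20--5)^2 + (3--12)^2) = 21.2132

21.2132


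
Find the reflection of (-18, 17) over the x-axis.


Reflection across x-axis: (x, y) -> (x, -y)
(-18, 17) -> (-18, -17)

(-18, -17)


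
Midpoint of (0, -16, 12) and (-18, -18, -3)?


Midpoint = ((0+-18)/2, (-16+-18)/2, (12+-3)/2) = (-9, -17, 4.5)

(-9, -17, 4.5)


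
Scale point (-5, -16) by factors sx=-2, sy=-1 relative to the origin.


Scaling: (x*sx, y*sy) = (-5*-2, -16*-1) = (10, 16)

(10, 16)


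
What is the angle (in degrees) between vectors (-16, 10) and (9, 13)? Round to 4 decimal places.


dot = -16*9 + 10*13 = -14
|u| = 18.868, |v| = 15.8114
cos(angle) = -0.0469
angle = 92.6898 degrees

92.6898 degrees


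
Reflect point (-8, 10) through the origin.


Reflection through origin: (x, y) -> (-x, -y)
(-8, 10) -> (8, -10)

(8, -10)


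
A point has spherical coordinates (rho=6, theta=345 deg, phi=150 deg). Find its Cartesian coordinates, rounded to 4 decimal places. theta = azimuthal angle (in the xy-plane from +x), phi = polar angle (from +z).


x = 6 * sin(150) * cos(345) = 2.8978
y = 6 * sin(150) * sin(345) = -0.7765
z = 6 * cos(150) = -5.1962

(2.8978, -0.7765, -5.1962)


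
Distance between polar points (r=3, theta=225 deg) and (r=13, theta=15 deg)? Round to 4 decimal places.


d = sqrt(r1^2 + r2^2 - 2*r1*r2*cos(t2-t1))
d = sqrt(3^2 + 13^2 - 2*3*13*cos(15-225)) = 15.67

15.67


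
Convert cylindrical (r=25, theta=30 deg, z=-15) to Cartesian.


x = 25 * cos(30) = 21.6506
y = 25 * sin(30) = 12.5
z = -15

(21.6506, 12.5, -15)


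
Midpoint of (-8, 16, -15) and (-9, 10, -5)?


Midpoint = ((-8+-9)/2, (16+10)/2, (-15+-5)/2) = (-8.5, 13, -10)

(-8.5, 13, -10)


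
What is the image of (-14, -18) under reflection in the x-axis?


Reflection across x-axis: (x, y) -> (x, -y)
(-14, -18) -> (-14, 18)

(-14, 18)


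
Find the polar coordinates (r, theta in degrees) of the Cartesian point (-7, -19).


r = sqrt((-7)^2 + (-19)^2) = 20.2485
theta = atan2(-19, -7) = 249.7751 degrees

r = 20.2485, theta = 249.7751 degrees


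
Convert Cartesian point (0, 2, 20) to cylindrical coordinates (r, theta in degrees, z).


r = sqrt(0^2 + 2^2) = 2
theta = atan2(2, 0) = 90 deg
z = 20

r = 2, theta = 90 deg, z = 20


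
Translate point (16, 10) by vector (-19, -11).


Translation: (x+dx, y+dy) = (16+-19, 10+-11) = (-3, -1)

(-3, -1)


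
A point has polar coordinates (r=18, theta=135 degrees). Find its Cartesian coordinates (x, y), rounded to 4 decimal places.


x = 18 * cos(135) = -12.7279
y = 18 * sin(135) = 12.7279

(-12.7279, 12.7279)


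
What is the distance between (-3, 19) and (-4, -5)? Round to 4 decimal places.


d = sqrt((-4--3)^2 + (-5-19)^2) = 24.0208

24.0208


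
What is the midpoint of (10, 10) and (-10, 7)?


Midpoint = ((10+-10)/2, (10+7)/2) = (0, 8.5)

(0, 8.5)


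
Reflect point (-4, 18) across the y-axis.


Reflection across y-axis: (x, y) -> (-x, y)
(-4, 18) -> (4, 18)

(4, 18)


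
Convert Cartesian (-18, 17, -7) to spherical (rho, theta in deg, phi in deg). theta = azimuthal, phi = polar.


rho = sqrt((-18)^2 + 17^2 + (-7)^2) = 25.7294
theta = atan2(17, -18) = 136.6366 deg
phi = acos(-7/25.7294) = 105.787 deg

rho = 25.7294, theta = 136.6366 deg, phi = 105.787 deg


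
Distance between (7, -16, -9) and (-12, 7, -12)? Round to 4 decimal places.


d = sqrt((-12-7)^2 + (7--16)^2 + (-12--9)^2) = 29.9833

29.9833


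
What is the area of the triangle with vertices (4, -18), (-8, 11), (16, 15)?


Area = |x1(y2-y3) + x2(y3-y1) + x3(y1-y2)| / 2
= |4*(11-15) + -8*(15--18) + 16*(-18-11)| / 2
= 372

372


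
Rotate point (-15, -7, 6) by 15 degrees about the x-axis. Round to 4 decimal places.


x' = -15
y' = -7*cos(15) - 6*sin(15) = -8.3144
z' = -7*sin(15) + 6*cos(15) = 3.9838

(-15, -8.3144, 3.9838)


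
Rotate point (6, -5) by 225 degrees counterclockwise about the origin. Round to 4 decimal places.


x' = 6*cos(225) - -5*sin(225) = -7.7782
y' = 6*sin(225) + -5*cos(225) = -0.7071

(-7.7782, -0.7071)


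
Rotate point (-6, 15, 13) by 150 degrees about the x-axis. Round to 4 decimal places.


x' = -6
y' = 15*cos(150) - 13*sin(150) = -19.4904
z' = 15*sin(150) + 13*cos(150) = -3.7583

(-6, -19.4904, -3.7583)


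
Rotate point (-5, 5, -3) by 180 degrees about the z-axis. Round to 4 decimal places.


x' = -5*cos(180) - 5*sin(180) = 5
y' = -5*sin(180) + 5*cos(180) = -5
z' = -3

(5, -5, -3)


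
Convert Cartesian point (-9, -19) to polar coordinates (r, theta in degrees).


r = sqrt((-9)^2 + (-19)^2) = 21.0238
theta = atan2(-19, -9) = 244.6538 degrees

r = 21.0238, theta = 244.6538 degrees


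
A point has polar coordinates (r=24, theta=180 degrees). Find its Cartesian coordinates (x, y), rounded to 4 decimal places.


x = 24 * cos(180) = -24
y = 24 * sin(180) = 0

(-24, 0)


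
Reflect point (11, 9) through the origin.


Reflection through origin: (x, y) -> (-x, -y)
(11, 9) -> (-11, -9)

(-11, -9)


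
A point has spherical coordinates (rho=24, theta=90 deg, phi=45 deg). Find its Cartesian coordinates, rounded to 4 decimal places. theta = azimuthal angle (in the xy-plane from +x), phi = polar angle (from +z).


x = 24 * sin(45) * cos(90) = 0
y = 24 * sin(45) * sin(90) = 16.9706
z = 24 * cos(45) = 16.9706

(0, 16.9706, 16.9706)


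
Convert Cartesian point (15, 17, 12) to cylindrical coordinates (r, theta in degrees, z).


r = sqrt(15^2 + 17^2) = 22.6716
theta = atan2(17, 15) = 48.5763 deg
z = 12

r = 22.6716, theta = 48.5763 deg, z = 12


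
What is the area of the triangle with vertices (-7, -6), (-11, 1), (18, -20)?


Area = |x1(y2-y3) + x2(y3-y1) + x3(y1-y2)| / 2
= |-7*(1--20) + -11*(-20--6) + 18*(-6-1)| / 2
= 59.5

59.5


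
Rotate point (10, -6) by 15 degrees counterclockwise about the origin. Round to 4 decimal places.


x' = 10*cos(15) - -6*sin(15) = 11.2122
y' = 10*sin(15) + -6*cos(15) = -3.2074

(11.2122, -3.2074)


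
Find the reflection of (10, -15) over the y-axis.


Reflection across y-axis: (x, y) -> (-x, y)
(10, -15) -> (-10, -15)

(-10, -15)


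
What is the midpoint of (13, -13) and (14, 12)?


Midpoint = ((13+14)/2, (-13+12)/2) = (13.5, -0.5)

(13.5, -0.5)


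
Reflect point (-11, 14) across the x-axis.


Reflection across x-axis: (x, y) -> (x, -y)
(-11, 14) -> (-11, -14)

(-11, -14)


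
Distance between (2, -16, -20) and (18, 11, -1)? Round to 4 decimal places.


d = sqrt((18-2)^2 + (11--16)^2 + (-1--20)^2) = 36.6879

36.6879


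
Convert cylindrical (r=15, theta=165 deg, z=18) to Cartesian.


x = 15 * cos(165) = -14.4889
y = 15 * sin(165) = 3.8823
z = 18

(-14.4889, 3.8823, 18)


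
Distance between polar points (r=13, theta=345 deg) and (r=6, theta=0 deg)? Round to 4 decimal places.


d = sqrt(r1^2 + r2^2 - 2*r1*r2*cos(t2-t1))
d = sqrt(13^2 + 6^2 - 2*13*6*cos(0-345)) = 7.3699

7.3699


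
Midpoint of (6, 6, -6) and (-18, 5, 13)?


Midpoint = ((6+-18)/2, (6+5)/2, (-6+13)/2) = (-6, 5.5, 3.5)

(-6, 5.5, 3.5)


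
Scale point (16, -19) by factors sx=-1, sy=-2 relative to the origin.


Scaling: (x*sx, y*sy) = (16*-1, -19*-2) = (-16, 38)

(-16, 38)


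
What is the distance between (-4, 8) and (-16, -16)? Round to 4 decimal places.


d = sqrt((-16--4)^2 + (-16-8)^2) = 26.8328

26.8328


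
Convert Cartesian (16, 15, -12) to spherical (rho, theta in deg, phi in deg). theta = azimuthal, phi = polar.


rho = sqrt(16^2 + 15^2 + (-12)^2) = 25
theta = atan2(15, 16) = 43.1524 deg
phi = acos(-12/25) = 118.6854 deg

rho = 25, theta = 43.1524 deg, phi = 118.6854 deg


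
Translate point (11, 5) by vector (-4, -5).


Translation: (x+dx, y+dy) = (11+-4, 5+-5) = (7, 0)

(7, 0)


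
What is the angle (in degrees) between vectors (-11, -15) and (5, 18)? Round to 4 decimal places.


dot = -11*5 + -15*18 = -325
|u| = 18.6011, |v| = 18.6815
cos(angle) = -0.9353
angle = 159.2703 degrees

159.2703 degrees


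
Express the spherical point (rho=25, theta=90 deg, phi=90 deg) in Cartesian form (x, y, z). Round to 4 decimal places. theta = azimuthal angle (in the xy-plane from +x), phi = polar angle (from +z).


x = 25 * sin(90) * cos(90) = 0
y = 25 * sin(90) * sin(90) = 25
z = 25 * cos(90) = 0

(0, 25, 0)


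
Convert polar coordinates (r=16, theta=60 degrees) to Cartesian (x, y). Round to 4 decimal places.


x = 16 * cos(60) = 8
y = 16 * sin(60) = 13.8564

(8, 13.8564)


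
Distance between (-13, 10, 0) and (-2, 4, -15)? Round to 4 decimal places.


d = sqrt((-2--13)^2 + (4-10)^2 + (-15-0)^2) = 19.5448

19.5448


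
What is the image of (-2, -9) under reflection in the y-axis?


Reflection across y-axis: (x, y) -> (-x, y)
(-2, -9) -> (2, -9)

(2, -9)


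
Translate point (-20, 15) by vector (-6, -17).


Translation: (x+dx, y+dy) = (-20+-6, 15+-17) = (-26, -2)

(-26, -2)


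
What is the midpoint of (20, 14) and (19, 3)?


Midpoint = ((20+19)/2, (14+3)/2) = (19.5, 8.5)

(19.5, 8.5)


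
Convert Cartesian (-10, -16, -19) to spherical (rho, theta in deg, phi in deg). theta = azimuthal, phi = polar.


rho = sqrt((-10)^2 + (-16)^2 + (-19)^2) = 26.7769
theta = atan2(-16, -10) = 237.9946 deg
phi = acos(-19/26.7769) = 135.1998 deg

rho = 26.7769, theta = 237.9946 deg, phi = 135.1998 deg


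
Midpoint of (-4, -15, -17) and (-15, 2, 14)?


Midpoint = ((-4+-15)/2, (-15+2)/2, (-17+14)/2) = (-9.5, -6.5, -1.5)

(-9.5, -6.5, -1.5)


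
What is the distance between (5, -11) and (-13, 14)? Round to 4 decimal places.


d = sqrt((-13-5)^2 + (14--11)^2) = 30.8058

30.8058


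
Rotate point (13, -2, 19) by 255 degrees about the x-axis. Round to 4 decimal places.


x' = 13
y' = -2*cos(255) - 19*sin(255) = 18.8702
z' = -2*sin(255) + 19*cos(255) = -2.9857

(13, 18.8702, -2.9857)


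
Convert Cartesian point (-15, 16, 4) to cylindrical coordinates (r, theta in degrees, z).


r = sqrt((-15)^2 + 16^2) = 21.9317
theta = atan2(16, -15) = 133.1524 deg
z = 4

r = 21.9317, theta = 133.1524 deg, z = 4


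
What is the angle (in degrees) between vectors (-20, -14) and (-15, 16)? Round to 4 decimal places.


dot = -20*-15 + -14*16 = 76
|u| = 24.4131, |v| = 21.9317
cos(angle) = 0.1419
angle = 81.8396 degrees

81.8396 degrees


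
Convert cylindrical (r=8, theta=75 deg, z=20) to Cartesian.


x = 8 * cos(75) = 2.0706
y = 8 * sin(75) = 7.7274
z = 20

(2.0706, 7.7274, 20)


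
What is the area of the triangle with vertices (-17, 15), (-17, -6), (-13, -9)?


Area = |x1(y2-y3) + x2(y3-y1) + x3(y1-y2)| / 2
= |-17*(-6--9) + -17*(-9-15) + -13*(15--6)| / 2
= 42

42


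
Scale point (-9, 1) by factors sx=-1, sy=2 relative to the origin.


Scaling: (x*sx, y*sy) = (-9*-1, 1*2) = (9, 2)

(9, 2)


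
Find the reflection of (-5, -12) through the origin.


Reflection through origin: (x, y) -> (-x, -y)
(-5, -12) -> (5, 12)

(5, 12)


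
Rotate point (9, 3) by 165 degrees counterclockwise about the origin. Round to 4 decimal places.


x' = 9*cos(165) - 3*sin(165) = -9.4698
y' = 9*sin(165) + 3*cos(165) = -0.5684

(-9.4698, -0.5684)


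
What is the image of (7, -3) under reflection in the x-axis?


Reflection across x-axis: (x, y) -> (x, -y)
(7, -3) -> (7, 3)

(7, 3)


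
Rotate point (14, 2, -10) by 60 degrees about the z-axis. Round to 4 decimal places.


x' = 14*cos(60) - 2*sin(60) = 5.2679
y' = 14*sin(60) + 2*cos(60) = 13.1244
z' = -10

(5.2679, 13.1244, -10)


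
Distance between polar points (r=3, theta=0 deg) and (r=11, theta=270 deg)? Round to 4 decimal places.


d = sqrt(r1^2 + r2^2 - 2*r1*r2*cos(t2-t1))
d = sqrt(3^2 + 11^2 - 2*3*11*cos(270-0)) = 11.4018

11.4018


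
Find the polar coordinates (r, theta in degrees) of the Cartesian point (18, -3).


r = sqrt(18^2 + (-3)^2) = 18.2483
theta = atan2(-3, 18) = 350.5377 degrees

r = 18.2483, theta = 350.5377 degrees


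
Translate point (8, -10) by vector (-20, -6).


Translation: (x+dx, y+dy) = (8+-20, -10+-6) = (-12, -16)

(-12, -16)


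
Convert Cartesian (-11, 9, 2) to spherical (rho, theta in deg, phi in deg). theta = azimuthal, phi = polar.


rho = sqrt((-11)^2 + 9^2 + 2^2) = 14.3527
theta = atan2(9, -11) = 140.7106 deg
phi = acos(2/14.3527) = 81.99 deg

rho = 14.3527, theta = 140.7106 deg, phi = 81.99 deg


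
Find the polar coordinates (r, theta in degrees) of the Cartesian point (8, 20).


r = sqrt(8^2 + 20^2) = 21.5407
theta = atan2(20, 8) = 68.1986 degrees

r = 21.5407, theta = 68.1986 degrees


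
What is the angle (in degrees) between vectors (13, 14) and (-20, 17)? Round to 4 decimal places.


dot = 13*-20 + 14*17 = -22
|u| = 19.105, |v| = 26.2488
cos(angle) = -0.0439
angle = 92.5144 degrees

92.5144 degrees


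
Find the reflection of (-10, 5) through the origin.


Reflection through origin: (x, y) -> (-x, -y)
(-10, 5) -> (10, -5)

(10, -5)


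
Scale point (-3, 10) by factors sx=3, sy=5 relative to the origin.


Scaling: (x*sx, y*sy) = (-3*3, 10*5) = (-9, 50)

(-9, 50)


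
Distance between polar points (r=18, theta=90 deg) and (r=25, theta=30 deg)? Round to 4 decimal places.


d = sqrt(r1^2 + r2^2 - 2*r1*r2*cos(t2-t1))
d = sqrt(18^2 + 25^2 - 2*18*25*cos(30-90)) = 22.3383

22.3383


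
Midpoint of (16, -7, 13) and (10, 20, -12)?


Midpoint = ((16+10)/2, (-7+20)/2, (13+-12)/2) = (13, 6.5, 0.5)

(13, 6.5, 0.5)


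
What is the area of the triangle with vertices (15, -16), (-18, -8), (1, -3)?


Area = |x1(y2-y3) + x2(y3-y1) + x3(y1-y2)| / 2
= |15*(-8--3) + -18*(-3--16) + 1*(-16--8)| / 2
= 158.5

158.5


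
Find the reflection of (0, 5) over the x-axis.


Reflection across x-axis: (x, y) -> (x, -y)
(0, 5) -> (0, -5)

(0, -5)


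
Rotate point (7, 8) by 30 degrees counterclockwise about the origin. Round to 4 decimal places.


x' = 7*cos(30) - 8*sin(30) = 2.0622
y' = 7*sin(30) + 8*cos(30) = 10.4282

(2.0622, 10.4282)


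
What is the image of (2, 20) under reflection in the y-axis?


Reflection across y-axis: (x, y) -> (-x, y)
(2, 20) -> (-2, 20)

(-2, 20)


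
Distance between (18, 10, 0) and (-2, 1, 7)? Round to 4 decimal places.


d = sqrt((-2-18)^2 + (1-10)^2 + (7-0)^2) = 23.0217

23.0217


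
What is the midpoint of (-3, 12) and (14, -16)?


Midpoint = ((-3+14)/2, (12+-16)/2) = (5.5, -2)

(5.5, -2)


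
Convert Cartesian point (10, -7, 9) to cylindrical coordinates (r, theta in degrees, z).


r = sqrt(10^2 + (-7)^2) = 12.2066
theta = atan2(-7, 10) = 325.008 deg
z = 9

r = 12.2066, theta = 325.008 deg, z = 9


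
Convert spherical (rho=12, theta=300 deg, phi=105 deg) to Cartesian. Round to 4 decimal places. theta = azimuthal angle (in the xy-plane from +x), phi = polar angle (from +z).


x = 12 * sin(105) * cos(300) = 5.7956
y = 12 * sin(105) * sin(300) = -10.0382
z = 12 * cos(105) = -3.1058

(5.7956, -10.0382, -3.1058)


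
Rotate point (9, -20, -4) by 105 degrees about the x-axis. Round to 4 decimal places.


x' = 9
y' = -20*cos(105) - -4*sin(105) = 9.0401
z' = -20*sin(105) + -4*cos(105) = -18.2832

(9, 9.0401, -18.2832)


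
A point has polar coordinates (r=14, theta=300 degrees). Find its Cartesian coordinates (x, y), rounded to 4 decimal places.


x = 14 * cos(300) = 7
y = 14 * sin(300) = -12.1244

(7, -12.1244)


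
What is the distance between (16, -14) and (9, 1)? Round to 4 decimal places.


d = sqrt((9-16)^2 + (1--14)^2) = 16.5529

16.5529


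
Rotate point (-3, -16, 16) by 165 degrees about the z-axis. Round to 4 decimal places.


x' = -3*cos(165) - -16*sin(165) = 7.0389
y' = -3*sin(165) + -16*cos(165) = 14.6784
z' = 16

(7.0389, 14.6784, 16)


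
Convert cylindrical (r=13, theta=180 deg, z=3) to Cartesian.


x = 13 * cos(180) = -13
y = 13 * sin(180) = 0
z = 3

(-13, 0, 3)


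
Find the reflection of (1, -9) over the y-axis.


Reflection across y-axis: (x, y) -> (-x, y)
(1, -9) -> (-1, -9)

(-1, -9)


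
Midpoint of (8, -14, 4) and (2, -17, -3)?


Midpoint = ((8+2)/2, (-14+-17)/2, (4+-3)/2) = (5, -15.5, 0.5)

(5, -15.5, 0.5)


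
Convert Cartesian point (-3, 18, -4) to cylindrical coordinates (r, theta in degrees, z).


r = sqrt((-3)^2 + 18^2) = 18.2483
theta = atan2(18, -3) = 99.4623 deg
z = -4

r = 18.2483, theta = 99.4623 deg, z = -4


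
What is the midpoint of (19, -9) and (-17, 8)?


Midpoint = ((19+-17)/2, (-9+8)/2) = (1, -0.5)

(1, -0.5)


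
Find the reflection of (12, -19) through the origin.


Reflection through origin: (x, y) -> (-x, -y)
(12, -19) -> (-12, 19)

(-12, 19)


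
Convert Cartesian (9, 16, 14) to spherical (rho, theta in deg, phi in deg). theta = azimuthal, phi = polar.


rho = sqrt(9^2 + 16^2 + 14^2) = 23.0868
theta = atan2(16, 9) = 60.6422 deg
phi = acos(14/23.0868) = 52.6698 deg

rho = 23.0868, theta = 60.6422 deg, phi = 52.6698 deg


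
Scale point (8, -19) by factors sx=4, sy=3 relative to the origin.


Scaling: (x*sx, y*sy) = (8*4, -19*3) = (32, -57)

(32, -57)


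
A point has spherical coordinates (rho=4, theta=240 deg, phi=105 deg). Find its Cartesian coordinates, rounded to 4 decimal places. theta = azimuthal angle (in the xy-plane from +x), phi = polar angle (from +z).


x = 4 * sin(105) * cos(240) = -1.9319
y = 4 * sin(105) * sin(240) = -3.3461
z = 4 * cos(105) = -1.0353

(-1.9319, -3.3461, -1.0353)


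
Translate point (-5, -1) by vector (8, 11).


Translation: (x+dx, y+dy) = (-5+8, -1+11) = (3, 10)

(3, 10)


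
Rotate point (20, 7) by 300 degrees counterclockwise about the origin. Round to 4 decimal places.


x' = 20*cos(300) - 7*sin(300) = 16.0622
y' = 20*sin(300) + 7*cos(300) = -13.8205

(16.0622, -13.8205)


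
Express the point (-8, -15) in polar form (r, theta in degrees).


r = sqrt((-8)^2 + (-15)^2) = 17
theta = atan2(-15, -8) = 241.9275 degrees

r = 17, theta = 241.9275 degrees


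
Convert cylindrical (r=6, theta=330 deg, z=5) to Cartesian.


x = 6 * cos(330) = 5.1962
y = 6 * sin(330) = -3
z = 5

(5.1962, -3, 5)


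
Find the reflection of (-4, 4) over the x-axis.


Reflection across x-axis: (x, y) -> (x, -y)
(-4, 4) -> (-4, -4)

(-4, -4)


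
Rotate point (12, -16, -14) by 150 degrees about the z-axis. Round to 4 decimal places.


x' = 12*cos(150) - -16*sin(150) = -2.3923
y' = 12*sin(150) + -16*cos(150) = 19.8564
z' = -14

(-2.3923, 19.8564, -14)


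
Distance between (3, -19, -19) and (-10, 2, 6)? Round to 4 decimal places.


d = sqrt((-10-3)^2 + (2--19)^2 + (6--19)^2) = 35.1426

35.1426


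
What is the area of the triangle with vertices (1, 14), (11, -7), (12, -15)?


Area = |x1(y2-y3) + x2(y3-y1) + x3(y1-y2)| / 2
= |1*(-7--15) + 11*(-15-14) + 12*(14--7)| / 2
= 29.5

29.5


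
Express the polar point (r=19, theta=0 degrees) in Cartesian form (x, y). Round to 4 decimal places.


x = 19 * cos(0) = 19
y = 19 * sin(0) = 0

(19, 0)


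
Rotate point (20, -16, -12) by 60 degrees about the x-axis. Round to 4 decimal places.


x' = 20
y' = -16*cos(60) - -12*sin(60) = 2.3923
z' = -16*sin(60) + -12*cos(60) = -19.8564

(20, 2.3923, -19.8564)


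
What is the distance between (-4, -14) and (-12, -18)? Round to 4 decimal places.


d = sqrt((-12--4)^2 + (-18--14)^2) = 8.9443

8.9443


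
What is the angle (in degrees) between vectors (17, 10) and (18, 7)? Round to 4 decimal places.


dot = 17*18 + 10*7 = 376
|u| = 19.7231, |v| = 19.3132
cos(angle) = 0.9871
angle = 9.215 degrees

9.215 degrees


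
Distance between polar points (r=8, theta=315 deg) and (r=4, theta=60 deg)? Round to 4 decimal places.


d = sqrt(r1^2 + r2^2 - 2*r1*r2*cos(t2-t1))
d = sqrt(8^2 + 4^2 - 2*8*4*cos(60-315)) = 9.8267

9.8267


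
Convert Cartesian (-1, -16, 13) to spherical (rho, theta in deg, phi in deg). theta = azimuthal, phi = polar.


rho = sqrt((-1)^2 + (-16)^2 + 13^2) = 20.6398
theta = atan2(-16, -1) = 266.4237 deg
phi = acos(13/20.6398) = 50.9608 deg

rho = 20.6398, theta = 266.4237 deg, phi = 50.9608 deg


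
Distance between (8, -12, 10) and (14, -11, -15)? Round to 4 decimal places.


d = sqrt((14-8)^2 + (-11--12)^2 + (-15-10)^2) = 25.7294

25.7294


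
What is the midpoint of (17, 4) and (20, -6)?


Midpoint = ((17+20)/2, (4+-6)/2) = (18.5, -1)

(18.5, -1)


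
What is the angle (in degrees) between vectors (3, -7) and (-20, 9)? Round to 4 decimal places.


dot = 3*-20 + -7*9 = -123
|u| = 7.6158, |v| = 21.9317
cos(angle) = -0.7364
angle = 137.4263 degrees

137.4263 degrees


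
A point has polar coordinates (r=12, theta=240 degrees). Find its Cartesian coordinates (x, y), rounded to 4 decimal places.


x = 12 * cos(240) = -6
y = 12 * sin(240) = -10.3923

(-6, -10.3923)


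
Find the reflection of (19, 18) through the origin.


Reflection through origin: (x, y) -> (-x, -y)
(19, 18) -> (-19, -18)

(-19, -18)


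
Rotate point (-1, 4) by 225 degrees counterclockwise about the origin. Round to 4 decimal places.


x' = -1*cos(225) - 4*sin(225) = 3.5355
y' = -1*sin(225) + 4*cos(225) = -2.1213

(3.5355, -2.1213)


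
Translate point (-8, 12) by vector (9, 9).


Translation: (x+dx, y+dy) = (-8+9, 12+9) = (1, 21)

(1, 21)


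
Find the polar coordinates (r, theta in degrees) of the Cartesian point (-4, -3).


r = sqrt((-4)^2 + (-3)^2) = 5
theta = atan2(-3, -4) = 216.8699 degrees

r = 5, theta = 216.8699 degrees


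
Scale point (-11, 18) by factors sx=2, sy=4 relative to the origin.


Scaling: (x*sx, y*sy) = (-11*2, 18*4) = (-22, 72)

(-22, 72)


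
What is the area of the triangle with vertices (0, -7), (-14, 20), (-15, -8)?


Area = |x1(y2-y3) + x2(y3-y1) + x3(y1-y2)| / 2
= |0*(20--8) + -14*(-8--7) + -15*(-7-20)| / 2
= 209.5

209.5


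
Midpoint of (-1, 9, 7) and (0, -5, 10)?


Midpoint = ((-1+0)/2, (9+-5)/2, (7+10)/2) = (-0.5, 2, 8.5)

(-0.5, 2, 8.5)


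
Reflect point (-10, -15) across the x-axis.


Reflection across x-axis: (x, y) -> (x, -y)
(-10, -15) -> (-10, 15)

(-10, 15)


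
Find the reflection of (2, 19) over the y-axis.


Reflection across y-axis: (x, y) -> (-x, y)
(2, 19) -> (-2, 19)

(-2, 19)


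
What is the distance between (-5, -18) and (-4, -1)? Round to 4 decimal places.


d = sqrt((-4--5)^2 + (-1--18)^2) = 17.0294

17.0294


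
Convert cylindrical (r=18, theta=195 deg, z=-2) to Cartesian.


x = 18 * cos(195) = -17.3867
y = 18 * sin(195) = -4.6587
z = -2

(-17.3867, -4.6587, -2)


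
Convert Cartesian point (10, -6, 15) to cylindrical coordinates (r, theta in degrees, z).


r = sqrt(10^2 + (-6)^2) = 11.6619
theta = atan2(-6, 10) = 329.0362 deg
z = 15

r = 11.6619, theta = 329.0362 deg, z = 15


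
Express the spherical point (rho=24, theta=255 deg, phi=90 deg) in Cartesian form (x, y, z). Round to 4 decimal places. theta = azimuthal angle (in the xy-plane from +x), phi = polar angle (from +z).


x = 24 * sin(90) * cos(255) = -6.2117
y = 24 * sin(90) * sin(255) = -23.1822
z = 24 * cos(90) = 0

(-6.2117, -23.1822, 0)


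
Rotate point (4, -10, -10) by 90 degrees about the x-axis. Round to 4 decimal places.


x' = 4
y' = -10*cos(90) - -10*sin(90) = 10
z' = -10*sin(90) + -10*cos(90) = -10

(4, 10, -10)


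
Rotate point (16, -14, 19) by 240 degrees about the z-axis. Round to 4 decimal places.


x' = 16*cos(240) - -14*sin(240) = -20.1244
y' = 16*sin(240) + -14*cos(240) = -6.8564
z' = 19

(-20.1244, -6.8564, 19)


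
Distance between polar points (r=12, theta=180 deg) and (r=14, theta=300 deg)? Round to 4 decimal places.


d = sqrt(r1^2 + r2^2 - 2*r1*r2*cos(t2-t1))
d = sqrt(12^2 + 14^2 - 2*12*14*cos(300-180)) = 22.5389

22.5389


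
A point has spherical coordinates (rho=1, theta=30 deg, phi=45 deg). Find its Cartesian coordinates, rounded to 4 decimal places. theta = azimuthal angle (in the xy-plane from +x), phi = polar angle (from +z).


x = 1 * sin(45) * cos(30) = 0.6124
y = 1 * sin(45) * sin(30) = 0.3536
z = 1 * cos(45) = 0.7071

(0.6124, 0.3536, 0.7071)


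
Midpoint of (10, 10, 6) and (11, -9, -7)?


Midpoint = ((10+11)/2, (10+-9)/2, (6+-7)/2) = (10.5, 0.5, -0.5)

(10.5, 0.5, -0.5)


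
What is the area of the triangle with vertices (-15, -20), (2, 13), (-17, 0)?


Area = |x1(y2-y3) + x2(y3-y1) + x3(y1-y2)| / 2
= |-15*(13-0) + 2*(0--20) + -17*(-20-13)| / 2
= 203

203


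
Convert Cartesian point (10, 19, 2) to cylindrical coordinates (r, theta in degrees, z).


r = sqrt(10^2 + 19^2) = 21.4709
theta = atan2(19, 10) = 62.2415 deg
z = 2

r = 21.4709, theta = 62.2415 deg, z = 2


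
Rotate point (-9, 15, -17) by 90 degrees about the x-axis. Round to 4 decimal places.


x' = -9
y' = 15*cos(90) - -17*sin(90) = 17
z' = 15*sin(90) + -17*cos(90) = 15

(-9, 17, 15)


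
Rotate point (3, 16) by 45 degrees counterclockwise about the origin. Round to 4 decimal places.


x' = 3*cos(45) - 16*sin(45) = -9.1924
y' = 3*sin(45) + 16*cos(45) = 13.435

(-9.1924, 13.435)


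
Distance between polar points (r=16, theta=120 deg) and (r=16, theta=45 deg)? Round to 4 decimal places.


d = sqrt(r1^2 + r2^2 - 2*r1*r2*cos(t2-t1))
d = sqrt(16^2 + 16^2 - 2*16*16*cos(45-120)) = 19.4804

19.4804


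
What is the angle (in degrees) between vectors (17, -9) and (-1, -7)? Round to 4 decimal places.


dot = 17*-1 + -9*-7 = 46
|u| = 19.2354, |v| = 7.0711
cos(angle) = 0.3382
angle = 70.2328 degrees

70.2328 degrees


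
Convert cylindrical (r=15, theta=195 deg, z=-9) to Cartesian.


x = 15 * cos(195) = -14.4889
y = 15 * sin(195) = -3.8823
z = -9

(-14.4889, -3.8823, -9)


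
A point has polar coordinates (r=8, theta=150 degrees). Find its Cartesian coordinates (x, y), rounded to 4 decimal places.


x = 8 * cos(150) = -6.9282
y = 8 * sin(150) = 4

(-6.9282, 4)


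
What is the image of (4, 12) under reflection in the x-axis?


Reflection across x-axis: (x, y) -> (x, -y)
(4, 12) -> (4, -12)

(4, -12)


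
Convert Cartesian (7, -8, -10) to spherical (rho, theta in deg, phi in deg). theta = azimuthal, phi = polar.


rho = sqrt(7^2 + (-8)^2 + (-10)^2) = 14.5945
theta = atan2(-8, 7) = 311.1859 deg
phi = acos(-10/14.5945) = 133.2504 deg

rho = 14.5945, theta = 311.1859 deg, phi = 133.2504 deg


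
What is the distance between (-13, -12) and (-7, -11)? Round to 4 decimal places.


d = sqrt((-7--13)^2 + (-11--12)^2) = 6.0828

6.0828


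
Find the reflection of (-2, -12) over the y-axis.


Reflection across y-axis: (x, y) -> (-x, y)
(-2, -12) -> (2, -12)

(2, -12)


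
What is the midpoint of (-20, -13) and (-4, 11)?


Midpoint = ((-20+-4)/2, (-13+11)/2) = (-12, -1)

(-12, -1)


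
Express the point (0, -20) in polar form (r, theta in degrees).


r = sqrt(0^2 + (-20)^2) = 20
theta = atan2(-20, 0) = 270 degrees

r = 20, theta = 270 degrees


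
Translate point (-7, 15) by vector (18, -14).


Translation: (x+dx, y+dy) = (-7+18, 15+-14) = (11, 1)

(11, 1)


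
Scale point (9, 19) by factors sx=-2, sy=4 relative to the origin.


Scaling: (x*sx, y*sy) = (9*-2, 19*4) = (-18, 76)

(-18, 76)


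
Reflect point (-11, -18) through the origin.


Reflection through origin: (x, y) -> (-x, -y)
(-11, -18) -> (11, 18)

(11, 18)


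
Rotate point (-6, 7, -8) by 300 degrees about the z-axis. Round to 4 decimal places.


x' = -6*cos(300) - 7*sin(300) = 3.0622
y' = -6*sin(300) + 7*cos(300) = 8.6962
z' = -8

(3.0622, 8.6962, -8)


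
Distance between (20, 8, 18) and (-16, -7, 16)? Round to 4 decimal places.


d = sqrt((-16-20)^2 + (-7-8)^2 + (16-18)^2) = 39.0512

39.0512


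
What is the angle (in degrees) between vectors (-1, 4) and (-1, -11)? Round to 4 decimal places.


dot = -1*-1 + 4*-11 = -43
|u| = 4.1231, |v| = 11.0454
cos(angle) = -0.9442
angle = 160.7693 degrees

160.7693 degrees


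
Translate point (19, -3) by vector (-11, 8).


Translation: (x+dx, y+dy) = (19+-11, -3+8) = (8, 5)

(8, 5)


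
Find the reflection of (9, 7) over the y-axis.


Reflection across y-axis: (x, y) -> (-x, y)
(9, 7) -> (-9, 7)

(-9, 7)


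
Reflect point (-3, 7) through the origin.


Reflection through origin: (x, y) -> (-x, -y)
(-3, 7) -> (3, -7)

(3, -7)


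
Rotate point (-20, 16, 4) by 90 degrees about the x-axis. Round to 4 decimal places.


x' = -20
y' = 16*cos(90) - 4*sin(90) = -4
z' = 16*sin(90) + 4*cos(90) = 16

(-20, -4, 16)


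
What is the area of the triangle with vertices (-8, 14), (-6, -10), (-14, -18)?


Area = |x1(y2-y3) + x2(y3-y1) + x3(y1-y2)| / 2
= |-8*(-10--18) + -6*(-18-14) + -14*(14--10)| / 2
= 104

104


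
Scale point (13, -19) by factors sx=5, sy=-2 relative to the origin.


Scaling: (x*sx, y*sy) = (13*5, -19*-2) = (65, 38)

(65, 38)


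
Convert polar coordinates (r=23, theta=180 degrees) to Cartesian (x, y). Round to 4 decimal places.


x = 23 * cos(180) = -23
y = 23 * sin(180) = 0

(-23, 0)


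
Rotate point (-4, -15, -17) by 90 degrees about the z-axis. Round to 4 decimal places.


x' = -4*cos(90) - -15*sin(90) = 15
y' = -4*sin(90) + -15*cos(90) = -4
z' = -17

(15, -4, -17)


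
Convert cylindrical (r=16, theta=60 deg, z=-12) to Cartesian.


x = 16 * cos(60) = 8
y = 16 * sin(60) = 13.8564
z = -12

(8, 13.8564, -12)


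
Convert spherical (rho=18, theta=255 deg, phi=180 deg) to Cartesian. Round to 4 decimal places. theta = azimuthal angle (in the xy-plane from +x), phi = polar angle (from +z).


x = 18 * sin(180) * cos(255) = 0
y = 18 * sin(180) * sin(255) = 0
z = 18 * cos(180) = -18

(0, 0, -18)
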